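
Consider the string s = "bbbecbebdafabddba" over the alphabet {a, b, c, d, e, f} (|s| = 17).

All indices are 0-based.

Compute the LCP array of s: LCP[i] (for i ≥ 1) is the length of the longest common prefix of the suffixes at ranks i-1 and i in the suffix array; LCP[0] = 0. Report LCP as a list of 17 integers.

[0, 1, 1, 0, 1, 2, 1, 2, 1, 2, 0, 0, 1, 1, 0, 1, 0]

sorted suffixes:
  #0 SA[0]=16  'a'
  #1 SA[1]=11  'abddba'
  #2 SA[2]=9  'afabddba'
  #3 SA[3]=15  'ba'
  #4 SA[4]=0  'bbbecbebdafabddba'
  #5 SA[5]=1  'bbecbebdafabddba'
  #6 SA[6]=7  'bdafabddba'
  #7 SA[7]=12  'bddba'
  #8 SA[8]=5  'bebdafabddba'
  #9 SA[9]=2  'becbebdafabddba'
  #10 SA[10]=4  'cbebdafabddba'
  #11 SA[11]=8  'dafabddba'
  #12 SA[12]=14  'dba'
  #13 SA[13]=13  'ddba'
  #14 SA[14]=6  'ebdafabddba'
  #15 SA[15]=3  'ecbebdafabddba'
  #16 SA[16]=10  'fabddba'

SA = [16, 11, 9, 15, 0, 1, 7, 12, 5, 2, 4, 8, 14, 13, 6, 3, 10]
rank  pair      lcp
   1  s[16:],s[11:]  1  'a'
   2  s[11:],s[9:]  1  'a'
   3  s[9:],s[15:]  0  ''
   4  s[15:],s[0:]  1  'b'
   5  s[0:],s[1:]  2  'bb'
   6  s[1:],s[7:]  1  'b'
   7  s[7:],s[12:]  2  'bd'
   8  s[12:],s[5:]  1  'b'
   9  s[5:],s[2:]  2  'be'
  10  s[2:],s[4:]  0  ''
  11  s[4:],s[8:]  0  ''
  12  s[8:],s[14:]  1  'd'
  13  s[14:],s[13:]  1  'd'
  14  s[13:],s[6:]  0  ''
  15  s[6:],s[3:]  1  'e'
  16  s[3:],s[10:]  0  ''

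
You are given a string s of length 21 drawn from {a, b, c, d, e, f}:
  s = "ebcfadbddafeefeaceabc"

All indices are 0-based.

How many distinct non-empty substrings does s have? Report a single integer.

sorted suffixes:
  #0 SA[0]=18  'abc'
  #1 SA[1]=15  'aceabc'
  #2 SA[2]=4  'adbddafeefeaceabc'
  #3 SA[3]=9  'afeefeaceabc'
  #4 SA[4]=19  'bc'
  #5 SA[5]=1  'bcfadbddafeefeaceabc'
  #6 SA[6]=6  'bddafeefeaceabc'
  #7 SA[7]=20  'c'
  #8 SA[8]=16  'ceabc'
  #9 SA[9]=2  'cfadbddafeefeaceabc'
  #10 SA[10]=8  'dafeefeaceabc'
  #11 SA[11]=5  'dbddafeefeaceabc'
  #12 SA[12]=7  'ddafeefeaceabc'
  #13 SA[13]=17  'eabc'
  #14 SA[14]=14  'eaceabc'
  #15 SA[15]=0  'ebcfadbddafeefeaceabc'
  #16 SA[16]=11  'eefeaceabc'
  #17 SA[17]=12  'efeaceabc'
  #18 SA[18]=3  'fadbddafeefeaceabc'
  #19 SA[19]=13  'feaceabc'
  #20 SA[20]=10  'feefeaceabc'

SA = [18, 15, 4, 9, 19, 1, 6, 20, 16, 2, 8, 5, 7, 17, 14, 0, 11, 12, 3, 13, 10]
[i] adj suffixes → lcp
  [1] 18/15 → 1 ('a')
  [2] 15/4 → 1 ('a')
  [3] 4/9 → 1 ('a')
  [4] 9/19 → 0 ('')
  [5] 19/1 → 2 ('bc')
  [6] 1/6 → 1 ('b')
  [7] 6/20 → 0 ('')
  [8] 20/16 → 1 ('c')
  [9] 16/2 → 1 ('c')
  [10] 2/8 → 0 ('')
  [11] 8/5 → 1 ('d')
  [12] 5/7 → 1 ('d')
  [13] 7/17 → 0 ('')
  [14] 17/14 → 2 ('ea')
  [15] 14/0 → 1 ('e')
  [16] 0/11 → 1 ('e')
  [17] 11/12 → 1 ('e')
  [18] 12/3 → 0 ('')
  [19] 3/13 → 1 ('f')
  [20] 13/10 → 2 ('fe')

n(n+1)/2 = 21·22/2 = 231
Σ LCP = 0 + 1 + 1 + 1 + 0 + 2 + 1 + 0 + 1 + 1 + 0 + 1 + 1 + 0 + 2 + 1 + 1 + 1 + 0 + 1 + 2 = 18
distinct = 231 − 18 = 213

213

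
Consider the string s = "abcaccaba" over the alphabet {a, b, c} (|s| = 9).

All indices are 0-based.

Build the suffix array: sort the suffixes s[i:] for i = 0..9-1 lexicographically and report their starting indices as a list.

[8, 6, 0, 3, 7, 1, 5, 2, 4]

sorted suffixes:
  #0 SA[0]=8  'a'
  #1 SA[1]=6  'aba'
  #2 SA[2]=0  'abcaccaba'
  #3 SA[3]=3  'accaba'
  #4 SA[4]=7  'ba'
  #5 SA[5]=1  'bcaccaba'
  #6 SA[6]=5  'caba'
  #7 SA[7]=2  'caccaba'
  #8 SA[8]=4  'ccaba'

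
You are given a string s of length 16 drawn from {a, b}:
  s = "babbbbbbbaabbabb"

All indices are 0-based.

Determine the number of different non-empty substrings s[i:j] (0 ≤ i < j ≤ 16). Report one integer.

sorted suffixes:
  #0 SA[0]=9  'aabbabb'
  #1 SA[1]=13  'abb'
  #2 SA[2]=10  'abbabb'
  #3 SA[3]=1  'abbbbbbbaabbabb'
  #4 SA[4]=15  'b'
  #5 SA[5]=8  'baabbabb'
  #6 SA[6]=12  'babb'
  #7 SA[7]=0  'babbbbbbbaabbabb'
  #8 SA[8]=14  'bb'
  #9 SA[9]=7  'bbaabbabb'
  #10 SA[10]=11  'bbabb'
  #11 SA[11]=6  'bbbaabbabb'
  #12 SA[12]=5  'bbbbaabbabb'
  #13 SA[13]=4  'bbbbbaabbabb'
  #14 SA[14]=3  'bbbbbbaabbabb'
  #15 SA[15]=2  'bbbbbbbaabbabb'

SA = [9, 13, 10, 1, 15, 8, 12, 0, 14, 7, 11, 6, 5, 4, 3, 2]
i: (SA[i-1],SA[i]) lcp shared
  1: (9,13) 1 'a'
  2: (13,10) 3 'abb'
  3: (10,1) 3 'abb'
  4: (1,15) 0 ''
  5: (15,8) 1 'b'
  6: (8,12) 2 'ba'
  7: (12,0) 4 'babb'
  8: (0,14) 1 'b'
  9: (14,7) 2 'bb'
  10: (7,11) 3 'bba'
  11: (11,6) 2 'bb'
  12: (6,5) 3 'bbb'
  13: (5,4) 4 'bbbb'
  14: (4,3) 5 'bbbbb'
  15: (3,2) 6 'bbbbbb'

n(n+1)/2 = 16·17/2 = 136
Σ LCP = 0 + 1 + 3 + 3 + 0 + 1 + 2 + 4 + 1 + 2 + 3 + 2 + 3 + 4 + 5 + 6 = 40
distinct = 136 − 40 = 96

96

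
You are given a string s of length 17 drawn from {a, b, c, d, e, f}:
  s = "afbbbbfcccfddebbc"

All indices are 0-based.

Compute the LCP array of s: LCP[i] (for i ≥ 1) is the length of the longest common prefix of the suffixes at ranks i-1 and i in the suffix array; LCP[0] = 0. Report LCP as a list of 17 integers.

[0, 0, 3, 2, 2, 1, 1, 0, 1, 2, 1, 0, 1, 0, 0, 1, 1]

sorted suffixes:
  #0 SA[0]=0  'afbbbbfcccfddebbc'
  #1 SA[1]=2  'bbbbfcccfddebbc'
  #2 SA[2]=3  'bbbfcccfddebbc'
  #3 SA[3]=14  'bbc'
  #4 SA[4]=4  'bbfcccfddebbc'
  #5 SA[5]=15  'bc'
  #6 SA[6]=5  'bfcccfddebbc'
  #7 SA[7]=16  'c'
  #8 SA[8]=7  'cccfddebbc'
  #9 SA[9]=8  'ccfddebbc'
  #10 SA[10]=9  'cfddebbc'
  #11 SA[11]=11  'ddebbc'
  #12 SA[12]=12  'debbc'
  #13 SA[13]=13  'ebbc'
  #14 SA[14]=1  'fbbbbfcccfddebbc'
  #15 SA[15]=6  'fcccfddebbc'
  #16 SA[16]=10  'fddebbc'

SA = [0, 2, 3, 14, 4, 15, 5, 16, 7, 8, 9, 11, 12, 13, 1, 6, 10]
rank  pair      lcp
   1  s[0:],s[2:]  0  ''
   2  s[2:],s[3:]  3  'bbb'
   3  s[3:],s[14:]  2  'bb'
   4  s[14:],s[4:]  2  'bb'
   5  s[4:],s[15:]  1  'b'
   6  s[15:],s[5:]  1  'b'
   7  s[5:],s[16:]  0  ''
   8  s[16:],s[7:]  1  'c'
   9  s[7:],s[8:]  2  'cc'
  10  s[8:],s[9:]  1  'c'
  11  s[9:],s[11:]  0  ''
  12  s[11:],s[12:]  1  'd'
  13  s[12:],s[13:]  0  ''
  14  s[13:],s[1:]  0  ''
  15  s[1:],s[6:]  1  'f'
  16  s[6:],s[10:]  1  'f'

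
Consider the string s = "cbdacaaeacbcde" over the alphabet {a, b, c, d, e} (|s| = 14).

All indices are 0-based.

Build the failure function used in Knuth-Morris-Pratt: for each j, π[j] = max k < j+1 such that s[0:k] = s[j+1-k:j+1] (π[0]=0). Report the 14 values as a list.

π[0] = 0
j=1 s[j]='b': π[1]=0 (border '')
j=2 s[j]='d': π[2]=0 (border '')
j=3 s[j]='a': π[3]=0 (border '')
j=4 s[j]='c': π[4]=1 (border 'c')
j=5 s[j]='a': k: 1→0; π[5]=0 (border '')
j=6 s[j]='a': π[6]=0 (border '')
j=7 s[j]='e': π[7]=0 (border '')
j=8 s[j]='a': π[8]=0 (border '')
j=9 s[j]='c': π[9]=1 (border 'c')
j=10 s[j]='b': π[10]=2 (border 'cb')
j=11 s[j]='c': k: 2→0; π[11]=1 (border 'c')
j=12 s[j]='d': k: 1→0; π[12]=0 (border '')
j=13 s[j]='e': π[13]=0 (border '')

[0, 0, 0, 0, 1, 0, 0, 0, 0, 1, 2, 1, 0, 0]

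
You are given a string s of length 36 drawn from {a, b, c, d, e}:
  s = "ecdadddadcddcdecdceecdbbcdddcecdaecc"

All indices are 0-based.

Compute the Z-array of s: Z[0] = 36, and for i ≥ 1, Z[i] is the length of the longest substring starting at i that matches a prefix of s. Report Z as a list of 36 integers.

Z[0]=36
i=1: outside box; Z[1]=0
i=2: outside box; Z[2]=0
i=3: outside box; Z[3]=0
i=4: outside box; Z[4]=0
i=5: outside box; Z[5]=0
i=6: outside box; Z[6]=0
i=7: outside box; Z[7]=0
i=8: outside box; Z[8]=0
i=9: outside box; Z[9]=0
i=10: outside box; Z[10]=0
i=11: outside box; Z[11]=0
i=12: outside box; Z[12]=0
i=13: outside box; Z[13]=0
i=14: outside box; Z[14]=3 scan→box=[14,17)
i=15: min(r-i=2, Z[1]=0)=0; Z[15]=0
i=16: min(r-i=1, Z[2]=0)=0; Z[16]=0
i=17: outside box; Z[17]=0
i=18: outside box; Z[18]=1 scan→box=[18,19)
i=19: outside box; Z[19]=3 scan→box=[19,22)
i=20: min(r-i=2, Z[1]=0)=0; Z[20]=0
i=21: min(r-i=1, Z[2]=0)=0; Z[21]=0
i=22: outside box; Z[22]=0
i=23: outside box; Z[23]=0
i=24: outside box; Z[24]=0
i=25: outside box; Z[25]=0
i=26: outside box; Z[26]=0
i=27: outside box; Z[27]=0
i=28: outside box; Z[28]=0
i=29: outside box; Z[29]=4 scan→box=[29,33)
i=30: min(r-i=3, Z[1]=0)=0; Z[30]=0
i=31: min(r-i=2, Z[2]=0)=0; Z[31]=0
i=32: min(r-i=1, Z[3]=0)=0; Z[32]=0
i=33: outside box; Z[33]=2 scan→box=[33,35)
i=34: min(r-i=1, Z[1]=0)=0; Z[34]=0
i=35: outside box; Z[35]=0

[36, 0, 0, 0, 0, 0, 0, 0, 0, 0, 0, 0, 0, 0, 3, 0, 0, 0, 1, 3, 0, 0, 0, 0, 0, 0, 0, 0, 0, 4, 0, 0, 0, 2, 0, 0]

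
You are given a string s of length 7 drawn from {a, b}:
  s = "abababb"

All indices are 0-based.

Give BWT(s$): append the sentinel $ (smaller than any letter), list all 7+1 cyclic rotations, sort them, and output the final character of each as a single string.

rank  rotation  last
    0  $abababb  b
    1  abababb$  $
    2  ababb$ab  b
    3  abb$abab  b
    4  b$ababab  b
    5  bababb$a  a
    6  babb$aba  a
    7  bb$ababa  a

b$bbbaaa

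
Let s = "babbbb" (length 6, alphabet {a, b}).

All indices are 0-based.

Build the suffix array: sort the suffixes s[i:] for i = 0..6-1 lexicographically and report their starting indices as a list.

rank | idx | suffix
   0 |   1 | abbbb
   1 |   5 | b
   2 |   0 | babbbb
   3 |   4 | bb
   4 |   3 | bbb
   5 |   2 | bbbb

[1, 5, 0, 4, 3, 2]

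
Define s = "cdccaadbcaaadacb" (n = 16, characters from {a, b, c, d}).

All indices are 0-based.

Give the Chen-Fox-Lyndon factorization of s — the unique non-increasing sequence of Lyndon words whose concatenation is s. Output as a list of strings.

["cd", "c", "c", "aadbc", "aaadacb"]

emit factor 1: 'cd' (i=0, period=2)
emit factor 2: 'c' (i=2, period=1)
emit factor 3: 'c' (i=3, period=1)
emit factor 4: 'aadbc' (i=4, period=5)
emit factor 5: 'aaadacb' (i=9, period=7)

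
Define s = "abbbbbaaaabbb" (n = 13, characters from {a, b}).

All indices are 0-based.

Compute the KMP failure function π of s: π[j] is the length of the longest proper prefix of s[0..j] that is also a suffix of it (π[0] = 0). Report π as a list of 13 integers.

π[0] = 0
j=1 s[j]='b': π[1]=0 (border '')
j=2 s[j]='b': π[2]=0 (border '')
j=3 s[j]='b': π[3]=0 (border '')
j=4 s[j]='b': π[4]=0 (border '')
j=5 s[j]='b': π[5]=0 (border '')
j=6 s[j]='a': π[6]=1 (border 'a')
j=7 s[j]='a': k: 1→0; π[7]=1 (border 'a')
j=8 s[j]='a': k: 1→0; π[8]=1 (border 'a')
j=9 s[j]='a': k: 1→0; π[9]=1 (border 'a')
j=10 s[j]='b': π[10]=2 (border 'ab')
j=11 s[j]='b': π[11]=3 (border 'abb')
j=12 s[j]='b': π[12]=4 (border 'abbb')

[0, 0, 0, 0, 0, 0, 1, 1, 1, 1, 2, 3, 4]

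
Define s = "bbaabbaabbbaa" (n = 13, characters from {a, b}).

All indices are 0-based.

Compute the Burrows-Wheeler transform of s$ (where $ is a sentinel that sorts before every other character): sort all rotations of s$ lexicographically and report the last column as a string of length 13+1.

rank  rotation        last
    0  $bbaabbaabbbaa  a
    1  a$bbaabbaabbba  a
    2  aa$bbaabbaabbb  b
    3  aabbaabbbaa$bb  b
    4  aabbbaa$bbaabb  b
    5  abbaabbbaa$bba  a
    6  abbbaa$bbaabba  a
    7  baa$bbaabbaabb  b
    8  baabbaabbbaa$b  b
    9  baabbbaa$bbaab  b
   10  bbaa$bbaabbaab  b
   11  bbaabbaabbbaa$  $
   12  bbaabbbaa$bbaa  a
   13  bbbaa$bbaabbaa  a

aabbbaabbbb$aa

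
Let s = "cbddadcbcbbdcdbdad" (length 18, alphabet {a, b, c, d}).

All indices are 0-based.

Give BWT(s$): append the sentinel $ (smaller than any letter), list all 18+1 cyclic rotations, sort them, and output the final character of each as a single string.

rank  rotation             last
    0  $cbddadcbcbbdcdbdad  d
    1  ad$cbddadcbcbbdcdbd  d
    2  adcbcbbdcdbdad$cbdd  d
    3  bbdcdbdad$cbddadcbc  c
    4  bcbbdcdbdad$cbddadc  c
    5  bdad$cbddadcbcbbdcd  d
    6  bdcdbdad$cbddadcbcb  b
    7  bddadcbcbbdcdbdad$c  c
    8  cbbdcdbdad$cbddadcb  b
    9  cbcbbdcdbdad$cbddad  d
   10  cbddadcbcbbdcdbdad$  $
   11  cdbdad$cbddadcbcbbd  d
   12  d$cbddadcbcbbdcdbda  a
   13  dad$cbddadcbcbbdcdb  b
   14  dadcbcbbdcdbdad$cbd  d
   15  dbdad$cbddadcbcbbdc  c
   16  dcbcbbdcdbdad$cbdda  a
   17  dcdbdad$cbddadcbcbb  b
   18  ddadcbcbbdcdbdad$cb  b

dddccdbcbd$dabdcabb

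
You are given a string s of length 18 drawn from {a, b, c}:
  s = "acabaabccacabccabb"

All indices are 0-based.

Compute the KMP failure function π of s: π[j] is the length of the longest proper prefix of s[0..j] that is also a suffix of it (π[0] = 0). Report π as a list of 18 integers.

π[0] = 0
j=1 s[j]='c': π[1]=0 (border '')
j=2 s[j]='a': π[2]=1 (border 'a')
j=3 s[j]='b': k: 1→0; π[3]=0 (border '')
j=4 s[j]='a': π[4]=1 (border 'a')
j=5 s[j]='a': k: 1→0; π[5]=1 (border 'a')
j=6 s[j]='b': k: 1→0; π[6]=0 (border '')
j=7 s[j]='c': π[7]=0 (border '')
j=8 s[j]='c': π[8]=0 (border '')
j=9 s[j]='a': π[9]=1 (border 'a')
j=10 s[j]='c': π[10]=2 (border 'ac')
j=11 s[j]='a': π[11]=3 (border 'aca')
j=12 s[j]='b': π[12]=4 (border 'acab')
j=13 s[j]='c': k: 4→0; π[13]=0 (border '')
j=14 s[j]='c': π[14]=0 (border '')
j=15 s[j]='a': π[15]=1 (border 'a')
j=16 s[j]='b': k: 1→0; π[16]=0 (border '')
j=17 s[j]='b': π[17]=0 (border '')

[0, 0, 1, 0, 1, 1, 0, 0, 0, 1, 2, 3, 4, 0, 0, 1, 0, 0]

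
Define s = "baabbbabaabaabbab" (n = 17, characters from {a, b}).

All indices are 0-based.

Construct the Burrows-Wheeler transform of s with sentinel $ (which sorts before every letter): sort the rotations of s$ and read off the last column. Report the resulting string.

bbbbbbaaaaaa$bbaba

rank  rotation            last
    0  $baabbbabaabaabbab  b
    1  aabaabbab$baabbbab  b
    2  aabbab$baabbbabaab  b
    3  aabbbabaabaabbab$b  b
    4  ab$baabbbabaabaabb  b
    5  abaabaabbab$baabbb  b
    6  abaabbab$baabbbaba  a
    7  abbab$baabbbabaaba  a
    8  abbbabaabaabbab$ba  a
    9  b$baabbbabaabaabba  a
   10  baabaabbab$baabbba  a
   11  baabbab$baabbbabaa  a
   12  baabbbabaabaabbab$  $
   13  bab$baabbbabaabaab  b
   14  babaabaabbab$baabb  b
   15  bbab$baabbbabaabaa  a
   16  bbabaabaabbab$baab  b
   17  bbbabaabaabbab$baa  a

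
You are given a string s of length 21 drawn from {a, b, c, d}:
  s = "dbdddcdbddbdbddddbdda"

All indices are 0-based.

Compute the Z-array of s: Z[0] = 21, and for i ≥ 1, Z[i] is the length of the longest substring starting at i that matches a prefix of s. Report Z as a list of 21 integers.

[21, 0, 1, 1, 1, 0, 4, 0, 1, 3, 0, 5, 0, 1, 1, 1, 4, 0, 1, 1, 0]

Z[0]=21
i=1: i≥r, start 0; Z[1]=0
i=2: i≥r, start 0; Z[2]=1 scan→box=[2,3)
i=3: i≥r, start 0; Z[3]=1 scan→box=[3,4)
i=4: i≥r, start 0; Z[4]=1 scan→box=[4,5)
i=5: i≥r, start 0; Z[5]=0
i=6: i≥r, start 0; Z[6]=4 scan→box=[6,10)
i=7: min(r-i=3, Z[1]=0)=0; Z[7]=0
i=8: min(r-i=2, Z[2]=1)=1; Z[8]=1
i=9: min(r-i=1, Z[3]=1)=1; Z[9]=3 scan→box=[9,12)
i=10: min(r-i=2, Z[1]=0)=0; Z[10]=0
i=11: min(r-i=1, Z[2]=1)=1; Z[11]=5 scan→box=[11,16)
i=12: min(r-i=4, Z[1]=0)=0; Z[12]=0
i=13: min(r-i=3, Z[2]=1)=1; Z[13]=1
i=14: min(r-i=2, Z[3]=1)=1; Z[14]=1
i=15: min(r-i=1, Z[4]=1)=1; Z[15]=1
i=16: i≥r, start 0; Z[16]=4 scan→box=[16,20)
i=17: min(r-i=3, Z[1]=0)=0; Z[17]=0
i=18: min(r-i=2, Z[2]=1)=1; Z[18]=1
i=19: min(r-i=1, Z[3]=1)=1; Z[19]=1
i=20: i≥r, start 0; Z[20]=0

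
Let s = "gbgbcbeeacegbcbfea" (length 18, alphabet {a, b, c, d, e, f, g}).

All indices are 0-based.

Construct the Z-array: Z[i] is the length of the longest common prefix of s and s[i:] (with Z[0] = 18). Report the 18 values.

Z[0]=18
i=1: outside box; Z[1]=0
i=2: outside box; Z[2]=2 scan→box=[2,4)
i=3: min(r-i=1, Z[1]=0)=0; Z[3]=0
i=4: outside box; Z[4]=0
i=5: outside box; Z[5]=0
i=6: outside box; Z[6]=0
i=7: outside box; Z[7]=0
i=8: outside box; Z[8]=0
i=9: outside box; Z[9]=0
i=10: outside box; Z[10]=0
i=11: outside box; Z[11]=2 scan→box=[11,13)
i=12: min(r-i=1, Z[1]=0)=0; Z[12]=0
i=13: outside box; Z[13]=0
i=14: outside box; Z[14]=0
i=15: outside box; Z[15]=0
i=16: outside box; Z[16]=0
i=17: outside box; Z[17]=0

[18, 0, 2, 0, 0, 0, 0, 0, 0, 0, 0, 2, 0, 0, 0, 0, 0, 0]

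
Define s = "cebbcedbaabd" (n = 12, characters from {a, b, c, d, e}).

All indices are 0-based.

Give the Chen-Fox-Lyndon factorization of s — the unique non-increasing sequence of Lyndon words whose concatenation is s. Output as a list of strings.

emit factor 1: 'ce' (i=0, period=2)
emit factor 2: 'bbced' (i=2, period=5)
emit factor 3: 'b' (i=7, period=1)
emit factor 4: 'aabd' (i=8, period=4)

["ce", "bbced", "b", "aabd"]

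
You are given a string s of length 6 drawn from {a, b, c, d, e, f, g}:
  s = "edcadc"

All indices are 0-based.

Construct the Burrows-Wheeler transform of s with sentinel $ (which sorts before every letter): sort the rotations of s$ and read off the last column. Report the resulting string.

ccddae$

rank  rotation last
    0  $edcadc  c
    1  adc$edc  c
    2  c$edcad  d
    3  cadc$ed  d
    4  dc$edca  a
    5  dcadc$e  e
    6  edcadc$  $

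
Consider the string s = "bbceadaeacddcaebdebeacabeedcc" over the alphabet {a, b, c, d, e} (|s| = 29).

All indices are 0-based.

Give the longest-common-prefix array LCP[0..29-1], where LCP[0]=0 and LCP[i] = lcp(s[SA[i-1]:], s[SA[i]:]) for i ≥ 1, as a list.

rank→(start, suffix):
  0 → (22, 'abeedcc')
  1 → (20, 'acabeedcc')
  2 → (8, 'acddcaebdebeacabeedcc')
  3 → (4, 'adaeacddcaebdebeacabeedcc')
  4 → (6, 'aeacddcaebdebeacabeedcc')
  5 → (13, 'aebdebeacabeedcc')
  6 → (0, 'bbceadaeacddcaebdebeacabeedcc')
  7 → (1, 'bceadaeacddcaebdebeacabeedcc')
  8 → (15, 'bdebeacabeedcc')
  9 → (18, 'beacabeedcc')
  10 → (23, 'beedcc')
  11 → (28, 'c')
  12 → (21, 'cabeedcc')
  13 → (12, 'caebdebeacabeedcc')
  14 → (27, 'cc')
  15 → (9, 'cddcaebdebeacabeedcc')
  16 → (2, 'ceadaeacddcaebdebeacabeedcc')
  17 → (5, 'daeacddcaebdebeacabeedcc')
  18 → (11, 'dcaebdebeacabeedcc')
  19 → (26, 'dcc')
  20 → (10, 'ddcaebdebeacabeedcc')
  21 → (16, 'debeacabeedcc')
  22 → (19, 'eacabeedcc')
  23 → (7, 'eacddcaebdebeacabeedcc')
  24 → (3, 'eadaeacddcaebdebeacabeedcc')
  25 → (14, 'ebdebeacabeedcc')
  26 → (17, 'ebeacabeedcc')
  27 → (25, 'edcc')
  28 → (24, 'eedcc')

SA = [22, 20, 8, 4, 6, 13, 0, 1, 15, 18, 23, 28, 21, 12, 27, 9, 2, 5, 11, 26, 10, 16, 19, 7, 3, 14, 17, 25, 24]
rank  pair      lcp
   1  s[22:],s[20:]  1  'a'
   2  s[20:],s[8:]  2  'ac'
   3  s[8:],s[4:]  1  'a'
   4  s[4:],s[6:]  1  'a'
   5  s[6:],s[13:]  2  'ae'
   6  s[13:],s[0:]  0  ''
   7  s[0:],s[1:]  1  'b'
   8  s[1:],s[15:]  1  'b'
   9  s[15:],s[18:]  1  'b'
  10  s[18:],s[23:]  2  'be'
  11  s[23:],s[28:]  0  ''
  12  s[28:],s[21:]  1  'c'
  13  s[21:],s[12:]  2  'ca'
  14  s[12:],s[27:]  1  'c'
  15  s[27:],s[9:]  1  'c'
  16  s[9:],s[2:]  1  'c'
  17  s[2:],s[5:]  0  ''
  18  s[5:],s[11:]  1  'd'
  19  s[11:],s[26:]  2  'dc'
  20  s[26:],s[10:]  1  'd'
  21  s[10:],s[16:]  1  'd'
  22  s[16:],s[19:]  0  ''
  23  s[19:],s[7:]  3  'eac'
  24  s[7:],s[3:]  2  'ea'
  25  s[3:],s[14:]  1  'e'
  26  s[14:],s[17:]  2  'eb'
  27  s[17:],s[25:]  1  'e'
  28  s[25:],s[24:]  1  'e'

[0, 1, 2, 1, 1, 2, 0, 1, 1, 1, 2, 0, 1, 2, 1, 1, 1, 0, 1, 2, 1, 1, 0, 3, 2, 1, 2, 1, 1]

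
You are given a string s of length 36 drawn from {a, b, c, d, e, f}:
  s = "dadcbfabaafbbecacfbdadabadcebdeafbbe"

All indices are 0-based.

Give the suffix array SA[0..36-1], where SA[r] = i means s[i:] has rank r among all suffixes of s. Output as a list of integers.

[8, 6, 22, 15, 20, 1, 24, 31, 9, 7, 23, 33, 11, 18, 28, 34, 12, 4, 14, 3, 26, 16, 21, 19, 0, 2, 25, 29, 35, 30, 27, 13, 5, 32, 10, 17]

rank | idx | suffix
   0 |   8 | aafbbecacfbdadabadcebdeafbbe
   1 |   6 | abaafbbecacfbdadabadcebdeafbbe
   2 |  22 | abadcebdeafbbe
   3 |  15 | acfbdadabadcebdeafbbe
   4 |  20 | adabadcebdeafbbe
   5 |   1 | adcbfabaafbbecacfbdadabadcebdeafbbe
   6 |  24 | adcebdeafbbe
   7 |  31 | afbbe
   8 |   9 | afbbecacfbdadabadcebdeafbbe
   9 |   7 | baafbbecacfbdadabadcebdeafbbe
  10 |  23 | badcebdeafbbe
  11 |  33 | bbe
  12 |  11 | bbecacfbdadabadcebdeafbbe
  13 |  18 | bdadabadcebdeafbbe
  14 |  28 | bdeafbbe
  15 |  34 | be
  16 |  12 | becacfbdadabadcebdeafbbe
  17 |   4 | bfabaafbbecacfbdadabadcebdeafbbe
  18 |  14 | cacfbdadabadcebdeafbbe
  19 |   3 | cbfabaafbbecacfbdadabadcebdeafbbe
  20 |  26 | cebdeafbbe
  21 |  16 | cfbdadabadcebdeafbbe
  22 |  21 | dabadcebdeafbbe
  23 |  19 | dadabadcebdeafbbe
  24 |   0 | dadcbfabaafbbecacfbdadabadcebdeafbbe
  25 |   2 | dcbfabaafbbecacfbdadabadcebdeafbbe
  26 |  25 | dcebdeafbbe
  27 |  29 | deafbbe
  28 |  35 | e
  29 |  30 | eafbbe
  30 |  27 | ebdeafbbe
  31 |  13 | ecacfbdadabadcebdeafbbe
  32 |   5 | fabaafbbecacfbdadabadcebdeafbbe
  33 |  32 | fbbe
  34 |  10 | fbbecacfbdadabadcebdeafbbe
  35 |  17 | fbdadabadcebdeafbbe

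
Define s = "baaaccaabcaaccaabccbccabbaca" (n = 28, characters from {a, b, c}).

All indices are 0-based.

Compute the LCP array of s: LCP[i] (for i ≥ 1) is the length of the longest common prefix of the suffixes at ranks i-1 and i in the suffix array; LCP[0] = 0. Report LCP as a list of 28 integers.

rank | idx | suffix
   0 |  27 | a
   1 |   1 | aaaccaabcaaccaabccbccabbaca
   2 |   6 | aabcaaccaabccbccabbaca
   3 |  14 | aabccbccabbaca
   4 |   2 | aaccaabcaaccaabccbccabbaca
   5 |  10 | aaccaabccbccabbaca
   6 |  22 | abbaca
   7 |   7 | abcaaccaabccbccabbaca
   8 |  15 | abccbccabbaca
   9 |  25 | aca
  10 |   3 | accaabcaaccaabccbccabbaca
  11 |  11 | accaabccbccabbaca
  12 |   0 | baaaccaabcaaccaabccbccabbaca
  13 |  24 | baca
  14 |  23 | bbaca
  15 |   8 | bcaaccaabccbccabbaca
  16 |  19 | bccabbaca
  17 |  16 | bccbccabbaca
  18 |  26 | ca
  19 |   5 | caabcaaccaabccbccabbaca
  20 |  13 | caabccbccabbaca
  21 |   9 | caaccaabccbccabbaca
  22 |  21 | cabbaca
  23 |  18 | cbccabbaca
  24 |   4 | ccaabcaaccaabccbccabbaca
  25 |  12 | ccaabccbccabbaca
  26 |  20 | ccabbaca
  27 |  17 | ccbccabbaca

SA = [27, 1, 6, 14, 2, 10, 22, 7, 15, 25, 3, 11, 0, 24, 23, 8, 19, 16, 26, 5, 13, 9, 21, 18, 4, 12, 20, 17]
rank  pair      lcp
   1  s[27:],s[1:]  1  'a'
   2  s[1:],s[6:]  2  'aa'
   3  s[6:],s[14:]  4  'aabc'
   4  s[14:],s[2:]  2  'aa'
   5  s[2:],s[10:]  8  'aaccaabc'
   6  s[10:],s[22:]  1  'a'
   7  s[22:],s[7:]  2  'ab'
   8  s[7:],s[15:]  3  'abc'
   9  s[15:],s[25:]  1  'a'
  10  s[25:],s[3:]  2  'ac'
  11  s[3:],s[11:]  7  'accaabc'
  12  s[11:],s[0:]  0  ''
  13  s[0:],s[24:]  2  'ba'
  14  s[24:],s[23:]  1  'b'
  15  s[23:],s[8:]  1  'b'
  16  s[8:],s[19:]  2  'bc'
  17  s[19:],s[16:]  3  'bcc'
  18  s[16:],s[26:]  0  ''
  19  s[26:],s[5:]  2  'ca'
  20  s[5:],s[13:]  5  'caabc'
  21  s[13:],s[9:]  3  'caa'
  22  s[9:],s[21:]  2  'ca'
  23  s[21:],s[18:]  1  'c'
  24  s[18:],s[4:]  1  'c'
  25  s[4:],s[12:]  6  'ccaabc'
  26  s[12:],s[20:]  3  'cca'
  27  s[20:],s[17:]  2  'cc'

[0, 1, 2, 4, 2, 8, 1, 2, 3, 1, 2, 7, 0, 2, 1, 1, 2, 3, 0, 2, 5, 3, 2, 1, 1, 6, 3, 2]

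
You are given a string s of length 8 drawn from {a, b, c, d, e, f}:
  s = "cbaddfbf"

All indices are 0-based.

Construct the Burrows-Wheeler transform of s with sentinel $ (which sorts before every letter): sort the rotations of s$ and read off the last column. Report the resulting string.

rank  rotation   last
    0  $cbaddfbf  f
    1  addfbf$cb  b
    2  baddfbf$c  c
    3  bf$cbaddf  f
    4  cbaddfbf$  $
    5  ddfbf$cba  a
    6  dfbf$cbad  d
    7  f$cbaddfb  b
    8  fbf$cbadd  d

fbcf$adbd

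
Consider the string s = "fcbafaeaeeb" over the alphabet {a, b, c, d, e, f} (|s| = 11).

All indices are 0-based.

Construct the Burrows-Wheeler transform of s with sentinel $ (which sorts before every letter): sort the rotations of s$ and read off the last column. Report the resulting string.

bfebecfaeaa$

rank  rotation      last
    0  $fcbafaeaeeb  b
    1  aeaeeb$fcbaf  f
    2  aeeb$fcbafae  e
    3  afaeaeeb$fcb  b
    4  b$fcbafaeaee  e
    5  bafaeaeeb$fc  c
    6  cbafaeaeeb$f  f
    7  eaeeb$fcbafa  a
    8  eb$fcbafaeae  e
    9  eeb$fcbafaea  a
   10  faeaeeb$fcba  a
   11  fcbafaeaeeb$  $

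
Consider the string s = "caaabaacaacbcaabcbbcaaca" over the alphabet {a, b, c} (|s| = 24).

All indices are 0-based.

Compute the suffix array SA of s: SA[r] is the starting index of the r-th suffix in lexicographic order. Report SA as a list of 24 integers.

[23, 1, 2, 13, 20, 5, 8, 3, 14, 21, 6, 9, 4, 17, 11, 18, 15, 22, 0, 12, 19, 7, 16, 10]

rank→(start, suffix):
  0 → (23, 'a')
  1 → (1, 'aaabaacaacbcaabcbbcaaca')
  2 → (2, 'aabaacaacbcaabcbbcaaca')
  3 → (13, 'aabcbbcaaca')
  4 → (20, 'aaca')
  5 → (5, 'aacaacbcaabcbbcaaca')
  6 → (8, 'aacbcaabcbbcaaca')
  7 → (3, 'abaacaacbcaabcbbcaaca')
  8 → (14, 'abcbbcaaca')
  9 → (21, 'aca')
  10 → (6, 'acaacbcaabcbbcaaca')
  11 → (9, 'acbcaabcbbcaaca')
  12 → (4, 'baacaacbcaabcbbcaaca')
  13 → (17, 'bbcaaca')
  14 → (11, 'bcaabcbbcaaca')
  15 → (18, 'bcaaca')
  16 → (15, 'bcbbcaaca')
  17 → (22, 'ca')
  18 → (0, 'caaabaacaacbcaabcbbcaaca')
  19 → (12, 'caabcbbcaaca')
  20 → (19, 'caaca')
  21 → (7, 'caacbcaabcbbcaaca')
  22 → (16, 'cbbcaaca')
  23 → (10, 'cbcaabcbbcaaca')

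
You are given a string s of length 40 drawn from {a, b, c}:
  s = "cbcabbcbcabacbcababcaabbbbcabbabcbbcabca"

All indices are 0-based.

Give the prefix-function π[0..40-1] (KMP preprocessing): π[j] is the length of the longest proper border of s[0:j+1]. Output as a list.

π[0] = 0
j=1 s[j]='b': π[1]=0 (border '')
j=2 s[j]='c': π[2]=1 (border 'c')
j=3 s[j]='a': k: 1→0; π[3]=0 (border '')
j=4 s[j]='b': π[4]=0 (border '')
j=5 s[j]='b': π[5]=0 (border '')
j=6 s[j]='c': π[6]=1 (border 'c')
j=7 s[j]='b': π[7]=2 (border 'cb')
j=8 s[j]='c': π[8]=3 (border 'cbc')
j=9 s[j]='a': π[9]=4 (border 'cbca')
j=10 s[j]='b': π[10]=5 (border 'cbcab')
j=11 s[j]='a': k: 5→0; π[11]=0 (border '')
j=12 s[j]='c': π[12]=1 (border 'c')
j=13 s[j]='b': π[13]=2 (border 'cb')
j=14 s[j]='c': π[14]=3 (border 'cbc')
j=15 s[j]='a': π[15]=4 (border 'cbca')
j=16 s[j]='b': π[16]=5 (border 'cbcab')
j=17 s[j]='a': k: 5→0; π[17]=0 (border '')
j=18 s[j]='b': π[18]=0 (border '')
j=19 s[j]='c': π[19]=1 (border 'c')
j=20 s[j]='a': k: 1→0; π[20]=0 (border '')
j=21 s[j]='a': π[21]=0 (border '')
j=22 s[j]='b': π[22]=0 (border '')
j=23 s[j]='b': π[23]=0 (border '')
j=24 s[j]='b': π[24]=0 (border '')
j=25 s[j]='b': π[25]=0 (border '')
j=26 s[j]='c': π[26]=1 (border 'c')
j=27 s[j]='a': k: 1→0; π[27]=0 (border '')
j=28 s[j]='b': π[28]=0 (border '')
j=29 s[j]='b': π[29]=0 (border '')
j=30 s[j]='a': π[30]=0 (border '')
j=31 s[j]='b': π[31]=0 (border '')
j=32 s[j]='c': π[32]=1 (border 'c')
j=33 s[j]='b': π[33]=2 (border 'cb')
j=34 s[j]='b': k: 2→0; π[34]=0 (border '')
j=35 s[j]='c': π[35]=1 (border 'c')
j=36 s[j]='a': k: 1→0; π[36]=0 (border '')
j=37 s[j]='b': π[37]=0 (border '')
j=38 s[j]='c': π[38]=1 (border 'c')
j=39 s[j]='a': k: 1→0; π[39]=0 (border '')

[0, 0, 1, 0, 0, 0, 1, 2, 3, 4, 5, 0, 1, 2, 3, 4, 5, 0, 0, 1, 0, 0, 0, 0, 0, 0, 1, 0, 0, 0, 0, 0, 1, 2, 0, 1, 0, 0, 1, 0]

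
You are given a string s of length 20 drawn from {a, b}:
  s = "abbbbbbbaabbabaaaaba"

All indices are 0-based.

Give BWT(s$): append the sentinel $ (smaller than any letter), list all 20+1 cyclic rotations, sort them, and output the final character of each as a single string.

abbaababa$aabbbabbbba

rank  rotation               last
    0  $abbbbbbbaabbabaaaaba  a
    1  a$abbbbbbbaabbabaaaab  b
    2  aaaaba$abbbbbbbaabbab  b
    3  aaaba$abbbbbbbaabbaba  a
    4  aaba$abbbbbbbaabbabaa  a
    5  aabbabaaaaba$abbbbbbb  b
    6  aba$abbbbbbbaabbabaaa  a
    7  abaaaaba$abbbbbbbaabb  b
    8  abbabaaaaba$abbbbbbba  a
    9  abbbbbbbaabbabaaaaba$  $
   10  ba$abbbbbbbaabbabaaaa  a
   11  baaaaba$abbbbbbbaabba  a
   12  baabbabaaaaba$abbbbbb  b
   13  babaaaaba$abbbbbbbaab  b
   14  bbaabbabaaaaba$abbbbb  b
   15  bbabaaaaba$abbbbbbbaa  a
   16  bbbaabbabaaaaba$abbbb  b
   17  bbbbaabbabaaaaba$abbb  b
   18  bbbbbaabbabaaaaba$abb  b
   19  bbbbbbaabbabaaaaba$ab  b
   20  bbbbbbbaabbabaaaaba$a  a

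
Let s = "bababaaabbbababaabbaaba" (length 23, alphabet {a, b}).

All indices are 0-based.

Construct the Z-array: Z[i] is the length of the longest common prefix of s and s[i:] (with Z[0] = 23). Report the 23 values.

[23, 0, 4, 0, 2, 0, 0, 0, 1, 1, 7, 0, 4, 0, 2, 0, 0, 1, 2, 0, 0, 2, 0]

Z[0]=23
i=1: outside box; Z[1]=0
i=2: outside box; Z[2]=4 extend→box=[2,6)
i=3: min(r-i=3, Z[1]=0)=0; Z[3]=0
i=4: min(r-i=2, Z[2]=4)=2; Z[4]=2
i=5: min(r-i=1, Z[3]=0)=0; Z[5]=0
i=6: outside box; Z[6]=0
i=7: outside box; Z[7]=0
i=8: outside box; Z[8]=1 extend→box=[8,9)
i=9: outside box; Z[9]=1 extend→box=[9,10)
i=10: outside box; Z[10]=7 extend→box=[10,17)
i=11: min(r-i=6, Z[1]=0)=0; Z[11]=0
i=12: min(r-i=5, Z[2]=4)=4; Z[12]=4
i=13: min(r-i=4, Z[3]=0)=0; Z[13]=0
i=14: min(r-i=3, Z[4]=2)=2; Z[14]=2
i=15: min(r-i=2, Z[5]=0)=0; Z[15]=0
i=16: min(r-i=1, Z[6]=0)=0; Z[16]=0
i=17: outside box; Z[17]=1 extend→box=[17,18)
i=18: outside box; Z[18]=2 extend→box=[18,20)
i=19: min(r-i=1, Z[1]=0)=0; Z[19]=0
i=20: outside box; Z[20]=0
i=21: outside box; Z[21]=2 extend→box=[21,23)
i=22: min(r-i=1, Z[1]=0)=0; Z[22]=0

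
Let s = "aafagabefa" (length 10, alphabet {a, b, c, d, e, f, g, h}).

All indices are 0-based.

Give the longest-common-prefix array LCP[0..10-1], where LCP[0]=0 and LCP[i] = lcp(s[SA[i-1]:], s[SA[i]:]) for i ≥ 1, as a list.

[0, 1, 1, 1, 1, 0, 0, 0, 2, 0]

sorted suffixes:
  #0 SA[0]=9  'a'
  #1 SA[1]=0  'aafagabefa'
  #2 SA[2]=5  'abefa'
  #3 SA[3]=1  'afagabefa'
  #4 SA[4]=3  'agabefa'
  #5 SA[5]=6  'befa'
  #6 SA[6]=7  'efa'
  #7 SA[7]=8  'fa'
  #8 SA[8]=2  'fagabefa'
  #9 SA[9]=4  'gabefa'

SA = [9, 0, 5, 1, 3, 6, 7, 8, 2, 4]
rank  pair      lcp
   1  s[9:],s[0:]  1  'a'
   2  s[0:],s[5:]  1  'a'
   3  s[5:],s[1:]  1  'a'
   4  s[1:],s[3:]  1  'a'
   5  s[3:],s[6:]  0  ''
   6  s[6:],s[7:]  0  ''
   7  s[7:],s[8:]  0  ''
   8  s[8:],s[2:]  2  'fa'
   9  s[2:],s[4:]  0  ''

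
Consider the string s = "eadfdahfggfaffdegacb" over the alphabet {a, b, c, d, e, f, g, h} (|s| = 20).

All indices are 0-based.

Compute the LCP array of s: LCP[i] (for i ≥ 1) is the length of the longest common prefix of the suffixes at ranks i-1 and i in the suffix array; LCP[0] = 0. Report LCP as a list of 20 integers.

rank→(start, suffix):
  0 → (17, 'acb')
  1 → (1, 'adfdahfggfaffdegacb')
  2 → (11, 'affdegacb')
  3 → (5, 'ahfggfaffdegacb')
  4 → (19, 'b')
  5 → (18, 'cb')
  6 → (4, 'dahfggfaffdegacb')
  7 → (14, 'degacb')
  8 → (2, 'dfdahfggfaffdegacb')
  9 → (0, 'eadfdahfggfaffdegacb')
  10 → (15, 'egacb')
  11 → (10, 'faffdegacb')
  12 → (3, 'fdahfggfaffdegacb')
  13 → (13, 'fdegacb')
  14 → (12, 'ffdegacb')
  15 → (7, 'fggfaffdegacb')
  16 → (16, 'gacb')
  17 → (9, 'gfaffdegacb')
  18 → (8, 'ggfaffdegacb')
  19 → (6, 'hfggfaffdegacb')

SA = [17, 1, 11, 5, 19, 18, 4, 14, 2, 0, 15, 10, 3, 13, 12, 7, 16, 9, 8, 6]
[i] adj suffixes → lcp
  [1] 17/1 → 1 ('a')
  [2] 1/11 → 1 ('a')
  [3] 11/5 → 1 ('a')
  [4] 5/19 → 0 ('')
  [5] 19/18 → 0 ('')
  [6] 18/4 → 0 ('')
  [7] 4/14 → 1 ('d')
  [8] 14/2 → 1 ('d')
  [9] 2/0 → 0 ('')
  [10] 0/15 → 1 ('e')
  [11] 15/10 → 0 ('')
  [12] 10/3 → 1 ('f')
  [13] 3/13 → 2 ('fd')
  [14] 13/12 → 1 ('f')
  [15] 12/7 → 1 ('f')
  [16] 7/16 → 0 ('')
  [17] 16/9 → 1 ('g')
  [18] 9/8 → 1 ('g')
  [19] 8/6 → 0 ('')

[0, 1, 1, 1, 0, 0, 0, 1, 1, 0, 1, 0, 1, 2, 1, 1, 0, 1, 1, 0]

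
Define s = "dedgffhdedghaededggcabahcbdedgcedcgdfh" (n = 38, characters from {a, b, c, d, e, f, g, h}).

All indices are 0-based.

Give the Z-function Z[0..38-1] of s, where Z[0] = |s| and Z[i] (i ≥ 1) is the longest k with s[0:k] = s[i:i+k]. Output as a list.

Z[0]=38
i=1: outside box; Z[1]=0
i=2: outside box; Z[2]=1 extend→box=[2,3)
i=3: outside box; Z[3]=0
i=4: outside box; Z[4]=0
i=5: outside box; Z[5]=0
i=6: outside box; Z[6]=0
i=7: outside box; Z[7]=4 extend→box=[7,11)
i=8: min(r-i=3, Z[1]=0)=0; Z[8]=0
i=9: min(r-i=2, Z[2]=1)=1; Z[9]=1
i=10: min(r-i=1, Z[3]=0)=0; Z[10]=0
i=11: outside box; Z[11]=0
i=12: outside box; Z[12]=0
i=13: outside box; Z[13]=0
i=14: outside box; Z[14]=4 extend→box=[14,18)
i=15: min(r-i=3, Z[1]=0)=0; Z[15]=0
i=16: min(r-i=2, Z[2]=1)=1; Z[16]=1
i=17: min(r-i=1, Z[3]=0)=0; Z[17]=0
i=18: outside box; Z[18]=0
i=19: outside box; Z[19]=0
i=20: outside box; Z[20]=0
i=21: outside box; Z[21]=0
i=22: outside box; Z[22]=0
i=23: outside box; Z[23]=0
i=24: outside box; Z[24]=0
i=25: outside box; Z[25]=0
i=26: outside box; Z[26]=4 extend→box=[26,30)
i=27: min(r-i=3, Z[1]=0)=0; Z[27]=0
i=28: min(r-i=2, Z[2]=1)=1; Z[28]=1
i=29: min(r-i=1, Z[3]=0)=0; Z[29]=0
i=30: outside box; Z[30]=0
i=31: outside box; Z[31]=0
i=32: outside box; Z[32]=1 extend→box=[32,33)
i=33: outside box; Z[33]=0
i=34: outside box; Z[34]=0
i=35: outside box; Z[35]=1 extend→box=[35,36)
i=36: outside box; Z[36]=0
i=37: outside box; Z[37]=0

[38, 0, 1, 0, 0, 0, 0, 4, 0, 1, 0, 0, 0, 0, 4, 0, 1, 0, 0, 0, 0, 0, 0, 0, 0, 0, 4, 0, 1, 0, 0, 0, 1, 0, 0, 1, 0, 0]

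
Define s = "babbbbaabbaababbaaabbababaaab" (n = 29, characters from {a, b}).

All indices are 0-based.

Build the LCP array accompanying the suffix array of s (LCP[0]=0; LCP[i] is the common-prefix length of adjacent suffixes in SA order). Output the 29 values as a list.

[0, 4, 2, 3, 3, 5, 1, 2, 3, 4, 2, 5, 4, 3, 0, 1, 5, 3, 4, 2, 4, 3, 4, 1, 4, 5, 3, 2, 3]

rank | idx | suffix
   0 |  25 | aaab
   1 |  16 | aaabbababaaab
   2 |  26 | aab
   3 |  10 | aababbaaabbababaaab
   4 |   6 | aabbaababbaaabbababaaab
   5 |  17 | aabbababaaab
   6 |  27 | ab
   7 |  23 | abaaab
   8 |  21 | ababaaab
   9 |  11 | ababbaaabbababaaab
  10 |  13 | abbaaabbababaaab
  11 |   7 | abbaababbaaabbababaaab
  12 |  18 | abbababaaab
  13 |   1 | abbbbaabbaababbaaabbababaaab
  14 |  28 | b
  15 |  24 | baaab
  16 |  15 | baaabbababaaab
  17 |   9 | baababbaaabbababaaab
  18 |   5 | baabbaababbaaabbababaaab
  19 |  22 | babaaab
  20 |  20 | bababaaab
  21 |  12 | babbaaabbababaaab
  22 |   0 | babbbbaabbaababbaaabbababaaab
  23 |  14 | bbaaabbababaaab
  24 |   8 | bbaababbaaabbababaaab
  25 |   4 | bbaabbaababbaaabbababaaab
  26 |  19 | bbababaaab
  27 |   3 | bbbaabbaababbaaabbababaaab
  28 |   2 | bbbbaabbaababbaaabbababaaab

SA = [25, 16, 26, 10, 6, 17, 27, 23, 21, 11, 13, 7, 18, 1, 28, 24, 15, 9, 5, 22, 20, 12, 0, 14, 8, 4, 19, 3, 2]
[i] adj suffixes → lcp
  [1] 25/16 → 4 ('aaab')
  [2] 16/26 → 2 ('aa')
  [3] 26/10 → 3 ('aab')
  [4] 10/6 → 3 ('aab')
  [5] 6/17 → 5 ('aabba')
  [6] 17/27 → 1 ('a')
  [7] 27/23 → 2 ('ab')
  [8] 23/21 → 3 ('aba')
  [9] 21/11 → 4 ('abab')
  [10] 11/13 → 2 ('ab')
  [11] 13/7 → 5 ('abbaa')
  [12] 7/18 → 4 ('abba')
  [13] 18/1 → 3 ('abb')
  [14] 1/28 → 0 ('')
  [15] 28/24 → 1 ('b')
  [16] 24/15 → 5 ('baaab')
  [17] 15/9 → 3 ('baa')
  [18] 9/5 → 4 ('baab')
  [19] 5/22 → 2 ('ba')
  [20] 22/20 → 4 ('baba')
  [21] 20/12 → 3 ('bab')
  [22] 12/0 → 4 ('babb')
  [23] 0/14 → 1 ('b')
  [24] 14/8 → 4 ('bbaa')
  [25] 8/4 → 5 ('bbaab')
  [26] 4/19 → 3 ('bba')
  [27] 19/3 → 2 ('bb')
  [28] 3/2 → 3 ('bbb')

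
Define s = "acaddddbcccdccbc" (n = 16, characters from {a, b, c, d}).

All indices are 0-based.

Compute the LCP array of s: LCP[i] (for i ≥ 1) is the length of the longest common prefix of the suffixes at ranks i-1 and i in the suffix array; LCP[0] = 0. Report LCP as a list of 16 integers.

[0, 1, 0, 2, 0, 1, 1, 1, 2, 2, 1, 0, 1, 1, 2, 3]

rank→(start, suffix):
  0 → (0, 'acaddddbcccdccbc')
  1 → (2, 'addddbcccdccbc')
  2 → (14, 'bc')
  3 → (7, 'bcccdccbc')
  4 → (15, 'c')
  5 → (1, 'caddddbcccdccbc')
  6 → (13, 'cbc')
  7 → (12, 'ccbc')
  8 → (8, 'cccdccbc')
  9 → (9, 'ccdccbc')
  10 → (10, 'cdccbc')
  11 → (6, 'dbcccdccbc')
  12 → (11, 'dccbc')
  13 → (5, 'ddbcccdccbc')
  14 → (4, 'dddbcccdccbc')
  15 → (3, 'ddddbcccdccbc')

SA = [0, 2, 14, 7, 15, 1, 13, 12, 8, 9, 10, 6, 11, 5, 4, 3]
i: (SA[i-1],SA[i]) lcp shared
  1: (0,2) 1 'a'
  2: (2,14) 0 ''
  3: (14,7) 2 'bc'
  4: (7,15) 0 ''
  5: (15,1) 1 'c'
  6: (1,13) 1 'c'
  7: (13,12) 1 'c'
  8: (12,8) 2 'cc'
  9: (8,9) 2 'cc'
  10: (9,10) 1 'c'
  11: (10,6) 0 ''
  12: (6,11) 1 'd'
  13: (11,5) 1 'd'
  14: (5,4) 2 'dd'
  15: (4,3) 3 'ddd'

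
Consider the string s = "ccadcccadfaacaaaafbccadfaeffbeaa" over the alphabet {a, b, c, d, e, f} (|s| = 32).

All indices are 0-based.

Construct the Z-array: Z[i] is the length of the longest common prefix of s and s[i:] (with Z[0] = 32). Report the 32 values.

Z[0]=32
i=1: i≥r, start 0; Z[1]=1 scan→box=[1,2)
i=2: i≥r, start 0; Z[2]=0
i=3: i≥r, start 0; Z[3]=0
i=4: i≥r, start 0; Z[4]=2 scan→box=[4,6)
i=5: min(r-i=1, Z[1]=1)=1; Z[5]=4 scan→box=[5,9)
i=6: min(r-i=3, Z[1]=1)=1; Z[6]=1
i=7: min(r-i=2, Z[2]=0)=0; Z[7]=0
i=8: min(r-i=1, Z[3]=0)=0; Z[8]=0
i=9: i≥r, start 0; Z[9]=0
i=10: i≥r, start 0; Z[10]=0
i=11: i≥r, start 0; Z[11]=0
i=12: i≥r, start 0; Z[12]=1 scan→box=[12,13)
i=13: i≥r, start 0; Z[13]=0
i=14: i≥r, start 0; Z[14]=0
i=15: i≥r, start 0; Z[15]=0
i=16: i≥r, start 0; Z[16]=0
i=17: i≥r, start 0; Z[17]=0
i=18: i≥r, start 0; Z[18]=0
i=19: i≥r, start 0; Z[19]=4 scan→box=[19,23)
i=20: min(r-i=3, Z[1]=1)=1; Z[20]=1
i=21: min(r-i=2, Z[2]=0)=0; Z[21]=0
i=22: min(r-i=1, Z[3]=0)=0; Z[22]=0
i=23: i≥r, start 0; Z[23]=0
i=24: i≥r, start 0; Z[24]=0
i=25: i≥r, start 0; Z[25]=0
i=26: i≥r, start 0; Z[26]=0
i=27: i≥r, start 0; Z[27]=0
i=28: i≥r, start 0; Z[28]=0
i=29: i≥r, start 0; Z[29]=0
i=30: i≥r, start 0; Z[30]=0
i=31: i≥r, start 0; Z[31]=0

[32, 1, 0, 0, 2, 4, 1, 0, 0, 0, 0, 0, 1, 0, 0, 0, 0, 0, 0, 4, 1, 0, 0, 0, 0, 0, 0, 0, 0, 0, 0, 0]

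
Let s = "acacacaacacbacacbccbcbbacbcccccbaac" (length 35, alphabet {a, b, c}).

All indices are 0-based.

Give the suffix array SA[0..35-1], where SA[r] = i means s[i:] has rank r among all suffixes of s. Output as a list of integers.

rank→(start, suffix):
  0 → (32, 'aac')
  1 → (6, 'aacacbacacbccbcbbacbcccccbaac')
  2 → (33, 'ac')
  3 → (4, 'acaacacbacacbccbcbbacbcccccbaac')
  4 → (2, 'acacaacacbacacbccbcbbacbcccccbaac')
  5 → (0, 'acacacaacacbacacbccbcbbacbcccccbaac')
  6 → (7, 'acacbacacbccbcbbacbcccccbaac')
  7 → (12, 'acacbccbcbbacbcccccbaac')
  8 → (9, 'acbacacbccbcbbacbcccccbaac')
  9 → (14, 'acbccbcbbacbcccccbaac')
  10 → (23, 'acbcccccbaac')
  11 → (31, 'baac')
  12 → (11, 'bacacbccbcbbacbcccccbaac')
  13 → (22, 'bacbcccccbaac')
  14 → (21, 'bbacbcccccbaac')
  15 → (19, 'bcbbacbcccccbaac')
  16 → (16, 'bccbcbbacbcccccbaac')
  17 → (25, 'bcccccbaac')
  18 → (34, 'c')
  19 → (5, 'caacacbacacbccbcbbacbcccccbaac')
  20 → (3, 'cacaacacbacacbccbcbbacbcccccbaac')
  21 → (1, 'cacacaacacbacacbccbcbbacbcccccbaac')
  22 → (8, 'cacbacacbccbcbbacbcccccbaac')
  23 → (13, 'cacbccbcbbacbcccccbaac')
  24 → (30, 'cbaac')
  25 → (10, 'cbacacbccbcbbacbcccccbaac')
  26 → (20, 'cbbacbcccccbaac')
  27 → (18, 'cbcbbacbcccccbaac')
  28 → (15, 'cbccbcbbacbcccccbaac')
  29 → (24, 'cbcccccbaac')
  30 → (29, 'ccbaac')
  31 → (17, 'ccbcbbacbcccccbaac')
  32 → (28, 'cccbaac')
  33 → (27, 'ccccbaac')
  34 → (26, 'cccccbaac')

[32, 6, 33, 4, 2, 0, 7, 12, 9, 14, 23, 31, 11, 22, 21, 19, 16, 25, 34, 5, 3, 1, 8, 13, 30, 10, 20, 18, 15, 24, 29, 17, 28, 27, 26]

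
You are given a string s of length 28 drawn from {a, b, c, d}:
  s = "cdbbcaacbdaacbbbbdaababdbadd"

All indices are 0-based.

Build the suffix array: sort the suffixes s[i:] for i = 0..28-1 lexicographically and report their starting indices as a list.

rank | idx | suffix
   0 |  18 | aababdbadd
   1 |  10 | aacbbbbdaababdbadd
   2 |   5 | aacbdaacbbbbdaababdbadd
   3 |  19 | ababdbadd
   4 |  21 | abdbadd
   5 |  11 | acbbbbdaababdbadd
   6 |   6 | acbdaacbbbbdaababdbadd
   7 |  25 | add
   8 |  20 | babdbadd
   9 |  24 | badd
  10 |  13 | bbbbdaababdbadd
  11 |  14 | bbbdaababdbadd
  12 |   2 | bbcaacbdaacbbbbdaababdbadd
  13 |  15 | bbdaababdbadd
  14 |   3 | bcaacbdaacbbbbdaababdbadd
  15 |  16 | bdaababdbadd
  16 |   8 | bdaacbbbbdaababdbadd
  17 |  22 | bdbadd
  18 |   4 | caacbdaacbbbbdaababdbadd
  19 |  12 | cbbbbdaababdbadd
  20 |   7 | cbdaacbbbbdaababdbadd
  21 |   0 | cdbbcaacbdaacbbbbdaababdbadd
  22 |  27 | d
  23 |  17 | daababdbadd
  24 |   9 | daacbbbbdaababdbadd
  25 |  23 | dbadd
  26 |   1 | dbbcaacbdaacbbbbdaababdbadd
  27 |  26 | dd

[18, 10, 5, 19, 21, 11, 6, 25, 20, 24, 13, 14, 2, 15, 3, 16, 8, 22, 4, 12, 7, 0, 27, 17, 9, 23, 1, 26]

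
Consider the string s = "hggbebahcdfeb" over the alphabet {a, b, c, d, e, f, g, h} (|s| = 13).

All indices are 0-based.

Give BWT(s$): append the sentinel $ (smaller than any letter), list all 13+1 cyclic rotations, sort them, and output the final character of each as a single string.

rank  rotation        last
    0  $hggbebahcdfeb  b
    1  ahcdfeb$hggbeb  b
    2  b$hggbebahcdfe  e
    3  bahcdfeb$hggbe  e
    4  bebahcdfeb$hgg  g
    5  cdfeb$hggbebah  h
    6  dfeb$hggbebahc  c
    7  eb$hggbebahcdf  f
    8  ebahcdfeb$hggb  b
    9  feb$hggbebahcd  d
   10  gbebahcdfeb$hg  g
   11  ggbebahcdfeb$h  h
   12  hcdfeb$hggbeba  a
   13  hggbebahcdfeb$  $

bbeeghcfbdgha$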